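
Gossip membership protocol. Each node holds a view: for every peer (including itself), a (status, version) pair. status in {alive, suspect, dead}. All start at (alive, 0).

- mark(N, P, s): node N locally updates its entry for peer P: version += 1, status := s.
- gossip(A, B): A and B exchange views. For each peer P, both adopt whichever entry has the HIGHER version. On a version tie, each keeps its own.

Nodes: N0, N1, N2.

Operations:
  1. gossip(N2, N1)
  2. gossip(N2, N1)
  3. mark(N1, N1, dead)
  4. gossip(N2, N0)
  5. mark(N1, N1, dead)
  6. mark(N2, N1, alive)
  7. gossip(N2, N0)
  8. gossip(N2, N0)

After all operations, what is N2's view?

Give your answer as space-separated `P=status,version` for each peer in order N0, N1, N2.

Op 1: gossip N2<->N1 -> N2.N0=(alive,v0) N2.N1=(alive,v0) N2.N2=(alive,v0) | N1.N0=(alive,v0) N1.N1=(alive,v0) N1.N2=(alive,v0)
Op 2: gossip N2<->N1 -> N2.N0=(alive,v0) N2.N1=(alive,v0) N2.N2=(alive,v0) | N1.N0=(alive,v0) N1.N1=(alive,v0) N1.N2=(alive,v0)
Op 3: N1 marks N1=dead -> (dead,v1)
Op 4: gossip N2<->N0 -> N2.N0=(alive,v0) N2.N1=(alive,v0) N2.N2=(alive,v0) | N0.N0=(alive,v0) N0.N1=(alive,v0) N0.N2=(alive,v0)
Op 5: N1 marks N1=dead -> (dead,v2)
Op 6: N2 marks N1=alive -> (alive,v1)
Op 7: gossip N2<->N0 -> N2.N0=(alive,v0) N2.N1=(alive,v1) N2.N2=(alive,v0) | N0.N0=(alive,v0) N0.N1=(alive,v1) N0.N2=(alive,v0)
Op 8: gossip N2<->N0 -> N2.N0=(alive,v0) N2.N1=(alive,v1) N2.N2=(alive,v0) | N0.N0=(alive,v0) N0.N1=(alive,v1) N0.N2=(alive,v0)

Answer: N0=alive,0 N1=alive,1 N2=alive,0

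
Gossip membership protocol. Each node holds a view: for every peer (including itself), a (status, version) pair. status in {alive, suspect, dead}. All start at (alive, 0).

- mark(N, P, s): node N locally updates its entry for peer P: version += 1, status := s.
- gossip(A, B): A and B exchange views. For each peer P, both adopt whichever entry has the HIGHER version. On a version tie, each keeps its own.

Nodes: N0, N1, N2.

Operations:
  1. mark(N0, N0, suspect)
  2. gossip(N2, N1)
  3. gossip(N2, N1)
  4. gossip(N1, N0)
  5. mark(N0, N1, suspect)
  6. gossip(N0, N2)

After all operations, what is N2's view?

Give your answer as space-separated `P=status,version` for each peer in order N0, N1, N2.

Answer: N0=suspect,1 N1=suspect,1 N2=alive,0

Derivation:
Op 1: N0 marks N0=suspect -> (suspect,v1)
Op 2: gossip N2<->N1 -> N2.N0=(alive,v0) N2.N1=(alive,v0) N2.N2=(alive,v0) | N1.N0=(alive,v0) N1.N1=(alive,v0) N1.N2=(alive,v0)
Op 3: gossip N2<->N1 -> N2.N0=(alive,v0) N2.N1=(alive,v0) N2.N2=(alive,v0) | N1.N0=(alive,v0) N1.N1=(alive,v0) N1.N2=(alive,v0)
Op 4: gossip N1<->N0 -> N1.N0=(suspect,v1) N1.N1=(alive,v0) N1.N2=(alive,v0) | N0.N0=(suspect,v1) N0.N1=(alive,v0) N0.N2=(alive,v0)
Op 5: N0 marks N1=suspect -> (suspect,v1)
Op 6: gossip N0<->N2 -> N0.N0=(suspect,v1) N0.N1=(suspect,v1) N0.N2=(alive,v0) | N2.N0=(suspect,v1) N2.N1=(suspect,v1) N2.N2=(alive,v0)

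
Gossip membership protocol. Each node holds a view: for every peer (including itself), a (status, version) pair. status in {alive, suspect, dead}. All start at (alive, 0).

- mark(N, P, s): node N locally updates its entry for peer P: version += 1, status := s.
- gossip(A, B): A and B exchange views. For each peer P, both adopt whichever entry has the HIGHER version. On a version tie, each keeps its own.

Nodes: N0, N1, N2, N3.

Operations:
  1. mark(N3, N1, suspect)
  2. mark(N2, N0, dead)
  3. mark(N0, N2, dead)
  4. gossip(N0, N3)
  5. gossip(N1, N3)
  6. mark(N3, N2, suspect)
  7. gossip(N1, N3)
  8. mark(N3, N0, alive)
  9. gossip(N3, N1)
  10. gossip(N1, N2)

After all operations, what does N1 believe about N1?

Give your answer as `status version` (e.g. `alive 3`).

Op 1: N3 marks N1=suspect -> (suspect,v1)
Op 2: N2 marks N0=dead -> (dead,v1)
Op 3: N0 marks N2=dead -> (dead,v1)
Op 4: gossip N0<->N3 -> N0.N0=(alive,v0) N0.N1=(suspect,v1) N0.N2=(dead,v1) N0.N3=(alive,v0) | N3.N0=(alive,v0) N3.N1=(suspect,v1) N3.N2=(dead,v1) N3.N3=(alive,v0)
Op 5: gossip N1<->N3 -> N1.N0=(alive,v0) N1.N1=(suspect,v1) N1.N2=(dead,v1) N1.N3=(alive,v0) | N3.N0=(alive,v0) N3.N1=(suspect,v1) N3.N2=(dead,v1) N3.N3=(alive,v0)
Op 6: N3 marks N2=suspect -> (suspect,v2)
Op 7: gossip N1<->N3 -> N1.N0=(alive,v0) N1.N1=(suspect,v1) N1.N2=(suspect,v2) N1.N3=(alive,v0) | N3.N0=(alive,v0) N3.N1=(suspect,v1) N3.N2=(suspect,v2) N3.N3=(alive,v0)
Op 8: N3 marks N0=alive -> (alive,v1)
Op 9: gossip N3<->N1 -> N3.N0=(alive,v1) N3.N1=(suspect,v1) N3.N2=(suspect,v2) N3.N3=(alive,v0) | N1.N0=(alive,v1) N1.N1=(suspect,v1) N1.N2=(suspect,v2) N1.N3=(alive,v0)
Op 10: gossip N1<->N2 -> N1.N0=(alive,v1) N1.N1=(suspect,v1) N1.N2=(suspect,v2) N1.N3=(alive,v0) | N2.N0=(dead,v1) N2.N1=(suspect,v1) N2.N2=(suspect,v2) N2.N3=(alive,v0)

Answer: suspect 1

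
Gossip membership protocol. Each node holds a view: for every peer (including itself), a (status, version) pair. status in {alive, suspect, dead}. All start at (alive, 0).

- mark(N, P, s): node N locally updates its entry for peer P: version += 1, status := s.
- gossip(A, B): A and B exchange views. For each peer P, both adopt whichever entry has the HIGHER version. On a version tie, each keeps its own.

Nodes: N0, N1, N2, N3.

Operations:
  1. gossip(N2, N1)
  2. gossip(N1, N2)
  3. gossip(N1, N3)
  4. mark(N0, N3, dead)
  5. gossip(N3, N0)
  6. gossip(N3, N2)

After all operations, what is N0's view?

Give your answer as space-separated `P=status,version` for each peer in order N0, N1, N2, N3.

Answer: N0=alive,0 N1=alive,0 N2=alive,0 N3=dead,1

Derivation:
Op 1: gossip N2<->N1 -> N2.N0=(alive,v0) N2.N1=(alive,v0) N2.N2=(alive,v0) N2.N3=(alive,v0) | N1.N0=(alive,v0) N1.N1=(alive,v0) N1.N2=(alive,v0) N1.N3=(alive,v0)
Op 2: gossip N1<->N2 -> N1.N0=(alive,v0) N1.N1=(alive,v0) N1.N2=(alive,v0) N1.N3=(alive,v0) | N2.N0=(alive,v0) N2.N1=(alive,v0) N2.N2=(alive,v0) N2.N3=(alive,v0)
Op 3: gossip N1<->N3 -> N1.N0=(alive,v0) N1.N1=(alive,v0) N1.N2=(alive,v0) N1.N3=(alive,v0) | N3.N0=(alive,v0) N3.N1=(alive,v0) N3.N2=(alive,v0) N3.N3=(alive,v0)
Op 4: N0 marks N3=dead -> (dead,v1)
Op 5: gossip N3<->N0 -> N3.N0=(alive,v0) N3.N1=(alive,v0) N3.N2=(alive,v0) N3.N3=(dead,v1) | N0.N0=(alive,v0) N0.N1=(alive,v0) N0.N2=(alive,v0) N0.N3=(dead,v1)
Op 6: gossip N3<->N2 -> N3.N0=(alive,v0) N3.N1=(alive,v0) N3.N2=(alive,v0) N3.N3=(dead,v1) | N2.N0=(alive,v0) N2.N1=(alive,v0) N2.N2=(alive,v0) N2.N3=(dead,v1)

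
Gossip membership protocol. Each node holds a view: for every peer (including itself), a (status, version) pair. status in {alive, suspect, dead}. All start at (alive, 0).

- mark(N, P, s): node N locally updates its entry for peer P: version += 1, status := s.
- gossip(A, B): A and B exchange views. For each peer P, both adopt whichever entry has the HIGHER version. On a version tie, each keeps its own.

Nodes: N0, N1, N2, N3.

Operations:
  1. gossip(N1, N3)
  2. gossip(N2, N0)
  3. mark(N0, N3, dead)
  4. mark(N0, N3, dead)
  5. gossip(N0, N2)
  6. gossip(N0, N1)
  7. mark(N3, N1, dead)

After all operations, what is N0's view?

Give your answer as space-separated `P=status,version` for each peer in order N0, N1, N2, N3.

Op 1: gossip N1<->N3 -> N1.N0=(alive,v0) N1.N1=(alive,v0) N1.N2=(alive,v0) N1.N3=(alive,v0) | N3.N0=(alive,v0) N3.N1=(alive,v0) N3.N2=(alive,v0) N3.N3=(alive,v0)
Op 2: gossip N2<->N0 -> N2.N0=(alive,v0) N2.N1=(alive,v0) N2.N2=(alive,v0) N2.N3=(alive,v0) | N0.N0=(alive,v0) N0.N1=(alive,v0) N0.N2=(alive,v0) N0.N3=(alive,v0)
Op 3: N0 marks N3=dead -> (dead,v1)
Op 4: N0 marks N3=dead -> (dead,v2)
Op 5: gossip N0<->N2 -> N0.N0=(alive,v0) N0.N1=(alive,v0) N0.N2=(alive,v0) N0.N3=(dead,v2) | N2.N0=(alive,v0) N2.N1=(alive,v0) N2.N2=(alive,v0) N2.N3=(dead,v2)
Op 6: gossip N0<->N1 -> N0.N0=(alive,v0) N0.N1=(alive,v0) N0.N2=(alive,v0) N0.N3=(dead,v2) | N1.N0=(alive,v0) N1.N1=(alive,v0) N1.N2=(alive,v0) N1.N3=(dead,v2)
Op 7: N3 marks N1=dead -> (dead,v1)

Answer: N0=alive,0 N1=alive,0 N2=alive,0 N3=dead,2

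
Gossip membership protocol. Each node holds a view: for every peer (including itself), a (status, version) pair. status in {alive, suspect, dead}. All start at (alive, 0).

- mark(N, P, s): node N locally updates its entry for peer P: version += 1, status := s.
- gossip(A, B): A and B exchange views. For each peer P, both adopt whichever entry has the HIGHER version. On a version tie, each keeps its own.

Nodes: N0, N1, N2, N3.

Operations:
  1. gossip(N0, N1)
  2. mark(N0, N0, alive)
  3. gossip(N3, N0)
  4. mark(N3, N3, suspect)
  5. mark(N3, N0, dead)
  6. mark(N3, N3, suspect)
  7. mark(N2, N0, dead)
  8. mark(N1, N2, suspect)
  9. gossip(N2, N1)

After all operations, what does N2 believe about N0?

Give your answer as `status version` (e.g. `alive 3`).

Op 1: gossip N0<->N1 -> N0.N0=(alive,v0) N0.N1=(alive,v0) N0.N2=(alive,v0) N0.N3=(alive,v0) | N1.N0=(alive,v0) N1.N1=(alive,v0) N1.N2=(alive,v0) N1.N3=(alive,v0)
Op 2: N0 marks N0=alive -> (alive,v1)
Op 3: gossip N3<->N0 -> N3.N0=(alive,v1) N3.N1=(alive,v0) N3.N2=(alive,v0) N3.N3=(alive,v0) | N0.N0=(alive,v1) N0.N1=(alive,v0) N0.N2=(alive,v0) N0.N3=(alive,v0)
Op 4: N3 marks N3=suspect -> (suspect,v1)
Op 5: N3 marks N0=dead -> (dead,v2)
Op 6: N3 marks N3=suspect -> (suspect,v2)
Op 7: N2 marks N0=dead -> (dead,v1)
Op 8: N1 marks N2=suspect -> (suspect,v1)
Op 9: gossip N2<->N1 -> N2.N0=(dead,v1) N2.N1=(alive,v0) N2.N2=(suspect,v1) N2.N3=(alive,v0) | N1.N0=(dead,v1) N1.N1=(alive,v0) N1.N2=(suspect,v1) N1.N3=(alive,v0)

Answer: dead 1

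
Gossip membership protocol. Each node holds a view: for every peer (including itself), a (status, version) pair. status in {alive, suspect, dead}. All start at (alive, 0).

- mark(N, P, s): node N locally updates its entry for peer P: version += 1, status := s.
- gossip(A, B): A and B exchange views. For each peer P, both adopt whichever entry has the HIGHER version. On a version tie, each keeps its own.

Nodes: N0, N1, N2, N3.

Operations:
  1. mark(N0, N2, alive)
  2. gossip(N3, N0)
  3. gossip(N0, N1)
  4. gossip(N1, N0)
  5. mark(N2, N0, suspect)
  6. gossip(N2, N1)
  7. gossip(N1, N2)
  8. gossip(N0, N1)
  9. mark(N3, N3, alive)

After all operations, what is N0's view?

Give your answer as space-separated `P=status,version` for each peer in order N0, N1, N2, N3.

Answer: N0=suspect,1 N1=alive,0 N2=alive,1 N3=alive,0

Derivation:
Op 1: N0 marks N2=alive -> (alive,v1)
Op 2: gossip N3<->N0 -> N3.N0=(alive,v0) N3.N1=(alive,v0) N3.N2=(alive,v1) N3.N3=(alive,v0) | N0.N0=(alive,v0) N0.N1=(alive,v0) N0.N2=(alive,v1) N0.N3=(alive,v0)
Op 3: gossip N0<->N1 -> N0.N0=(alive,v0) N0.N1=(alive,v0) N0.N2=(alive,v1) N0.N3=(alive,v0) | N1.N0=(alive,v0) N1.N1=(alive,v0) N1.N2=(alive,v1) N1.N3=(alive,v0)
Op 4: gossip N1<->N0 -> N1.N0=(alive,v0) N1.N1=(alive,v0) N1.N2=(alive,v1) N1.N3=(alive,v0) | N0.N0=(alive,v0) N0.N1=(alive,v0) N0.N2=(alive,v1) N0.N3=(alive,v0)
Op 5: N2 marks N0=suspect -> (suspect,v1)
Op 6: gossip N2<->N1 -> N2.N0=(suspect,v1) N2.N1=(alive,v0) N2.N2=(alive,v1) N2.N3=(alive,v0) | N1.N0=(suspect,v1) N1.N1=(alive,v0) N1.N2=(alive,v1) N1.N3=(alive,v0)
Op 7: gossip N1<->N2 -> N1.N0=(suspect,v1) N1.N1=(alive,v0) N1.N2=(alive,v1) N1.N3=(alive,v0) | N2.N0=(suspect,v1) N2.N1=(alive,v0) N2.N2=(alive,v1) N2.N3=(alive,v0)
Op 8: gossip N0<->N1 -> N0.N0=(suspect,v1) N0.N1=(alive,v0) N0.N2=(alive,v1) N0.N3=(alive,v0) | N1.N0=(suspect,v1) N1.N1=(alive,v0) N1.N2=(alive,v1) N1.N3=(alive,v0)
Op 9: N3 marks N3=alive -> (alive,v1)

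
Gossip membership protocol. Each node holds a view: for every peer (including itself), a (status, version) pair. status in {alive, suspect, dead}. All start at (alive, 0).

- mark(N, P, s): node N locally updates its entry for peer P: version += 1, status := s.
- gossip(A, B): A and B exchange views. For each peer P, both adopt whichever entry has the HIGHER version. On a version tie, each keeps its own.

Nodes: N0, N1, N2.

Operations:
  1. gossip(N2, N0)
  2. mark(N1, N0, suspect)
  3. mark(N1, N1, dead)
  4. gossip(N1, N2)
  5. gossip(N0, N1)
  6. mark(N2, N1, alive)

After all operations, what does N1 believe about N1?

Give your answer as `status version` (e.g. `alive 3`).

Answer: dead 1

Derivation:
Op 1: gossip N2<->N0 -> N2.N0=(alive,v0) N2.N1=(alive,v0) N2.N2=(alive,v0) | N0.N0=(alive,v0) N0.N1=(alive,v0) N0.N2=(alive,v0)
Op 2: N1 marks N0=suspect -> (suspect,v1)
Op 3: N1 marks N1=dead -> (dead,v1)
Op 4: gossip N1<->N2 -> N1.N0=(suspect,v1) N1.N1=(dead,v1) N1.N2=(alive,v0) | N2.N0=(suspect,v1) N2.N1=(dead,v1) N2.N2=(alive,v0)
Op 5: gossip N0<->N1 -> N0.N0=(suspect,v1) N0.N1=(dead,v1) N0.N2=(alive,v0) | N1.N0=(suspect,v1) N1.N1=(dead,v1) N1.N2=(alive,v0)
Op 6: N2 marks N1=alive -> (alive,v2)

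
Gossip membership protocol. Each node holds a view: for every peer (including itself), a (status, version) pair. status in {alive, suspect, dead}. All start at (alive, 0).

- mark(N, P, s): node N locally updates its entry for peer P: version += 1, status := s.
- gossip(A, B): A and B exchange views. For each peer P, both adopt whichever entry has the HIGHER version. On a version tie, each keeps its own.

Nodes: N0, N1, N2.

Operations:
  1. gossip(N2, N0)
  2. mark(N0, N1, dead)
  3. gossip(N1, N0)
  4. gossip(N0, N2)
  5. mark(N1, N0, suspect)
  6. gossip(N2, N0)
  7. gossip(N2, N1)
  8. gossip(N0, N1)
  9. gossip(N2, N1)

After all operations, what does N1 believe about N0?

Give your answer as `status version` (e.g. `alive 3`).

Answer: suspect 1

Derivation:
Op 1: gossip N2<->N0 -> N2.N0=(alive,v0) N2.N1=(alive,v0) N2.N2=(alive,v0) | N0.N0=(alive,v0) N0.N1=(alive,v0) N0.N2=(alive,v0)
Op 2: N0 marks N1=dead -> (dead,v1)
Op 3: gossip N1<->N0 -> N1.N0=(alive,v0) N1.N1=(dead,v1) N1.N2=(alive,v0) | N0.N0=(alive,v0) N0.N1=(dead,v1) N0.N2=(alive,v0)
Op 4: gossip N0<->N2 -> N0.N0=(alive,v0) N0.N1=(dead,v1) N0.N2=(alive,v0) | N2.N0=(alive,v0) N2.N1=(dead,v1) N2.N2=(alive,v0)
Op 5: N1 marks N0=suspect -> (suspect,v1)
Op 6: gossip N2<->N0 -> N2.N0=(alive,v0) N2.N1=(dead,v1) N2.N2=(alive,v0) | N0.N0=(alive,v0) N0.N1=(dead,v1) N0.N2=(alive,v0)
Op 7: gossip N2<->N1 -> N2.N0=(suspect,v1) N2.N1=(dead,v1) N2.N2=(alive,v0) | N1.N0=(suspect,v1) N1.N1=(dead,v1) N1.N2=(alive,v0)
Op 8: gossip N0<->N1 -> N0.N0=(suspect,v1) N0.N1=(dead,v1) N0.N2=(alive,v0) | N1.N0=(suspect,v1) N1.N1=(dead,v1) N1.N2=(alive,v0)
Op 9: gossip N2<->N1 -> N2.N0=(suspect,v1) N2.N1=(dead,v1) N2.N2=(alive,v0) | N1.N0=(suspect,v1) N1.N1=(dead,v1) N1.N2=(alive,v0)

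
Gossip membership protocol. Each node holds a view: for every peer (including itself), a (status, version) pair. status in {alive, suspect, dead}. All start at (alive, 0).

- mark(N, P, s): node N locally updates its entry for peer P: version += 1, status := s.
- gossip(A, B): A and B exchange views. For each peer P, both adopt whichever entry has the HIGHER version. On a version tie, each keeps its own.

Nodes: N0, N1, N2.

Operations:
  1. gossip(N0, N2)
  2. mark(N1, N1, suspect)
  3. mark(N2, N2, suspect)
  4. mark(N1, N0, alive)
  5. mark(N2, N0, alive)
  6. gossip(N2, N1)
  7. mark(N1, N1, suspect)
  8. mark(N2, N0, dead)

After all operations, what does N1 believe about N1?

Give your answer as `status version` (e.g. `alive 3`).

Op 1: gossip N0<->N2 -> N0.N0=(alive,v0) N0.N1=(alive,v0) N0.N2=(alive,v0) | N2.N0=(alive,v0) N2.N1=(alive,v0) N2.N2=(alive,v0)
Op 2: N1 marks N1=suspect -> (suspect,v1)
Op 3: N2 marks N2=suspect -> (suspect,v1)
Op 4: N1 marks N0=alive -> (alive,v1)
Op 5: N2 marks N0=alive -> (alive,v1)
Op 6: gossip N2<->N1 -> N2.N0=(alive,v1) N2.N1=(suspect,v1) N2.N2=(suspect,v1) | N1.N0=(alive,v1) N1.N1=(suspect,v1) N1.N2=(suspect,v1)
Op 7: N1 marks N1=suspect -> (suspect,v2)
Op 8: N2 marks N0=dead -> (dead,v2)

Answer: suspect 2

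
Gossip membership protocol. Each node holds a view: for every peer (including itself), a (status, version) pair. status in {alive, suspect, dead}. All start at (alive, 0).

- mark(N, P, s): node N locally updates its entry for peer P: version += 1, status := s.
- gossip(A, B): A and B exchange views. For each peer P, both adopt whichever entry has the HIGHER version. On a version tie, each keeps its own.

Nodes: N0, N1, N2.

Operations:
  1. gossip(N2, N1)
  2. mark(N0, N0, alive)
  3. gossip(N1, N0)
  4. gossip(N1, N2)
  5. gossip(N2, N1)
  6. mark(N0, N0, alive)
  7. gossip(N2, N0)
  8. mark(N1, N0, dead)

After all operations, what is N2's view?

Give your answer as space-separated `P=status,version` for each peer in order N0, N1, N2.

Op 1: gossip N2<->N1 -> N2.N0=(alive,v0) N2.N1=(alive,v0) N2.N2=(alive,v0) | N1.N0=(alive,v0) N1.N1=(alive,v0) N1.N2=(alive,v0)
Op 2: N0 marks N0=alive -> (alive,v1)
Op 3: gossip N1<->N0 -> N1.N0=(alive,v1) N1.N1=(alive,v0) N1.N2=(alive,v0) | N0.N0=(alive,v1) N0.N1=(alive,v0) N0.N2=(alive,v0)
Op 4: gossip N1<->N2 -> N1.N0=(alive,v1) N1.N1=(alive,v0) N1.N2=(alive,v0) | N2.N0=(alive,v1) N2.N1=(alive,v0) N2.N2=(alive,v0)
Op 5: gossip N2<->N1 -> N2.N0=(alive,v1) N2.N1=(alive,v0) N2.N2=(alive,v0) | N1.N0=(alive,v1) N1.N1=(alive,v0) N1.N2=(alive,v0)
Op 6: N0 marks N0=alive -> (alive,v2)
Op 7: gossip N2<->N0 -> N2.N0=(alive,v2) N2.N1=(alive,v0) N2.N2=(alive,v0) | N0.N0=(alive,v2) N0.N1=(alive,v0) N0.N2=(alive,v0)
Op 8: N1 marks N0=dead -> (dead,v2)

Answer: N0=alive,2 N1=alive,0 N2=alive,0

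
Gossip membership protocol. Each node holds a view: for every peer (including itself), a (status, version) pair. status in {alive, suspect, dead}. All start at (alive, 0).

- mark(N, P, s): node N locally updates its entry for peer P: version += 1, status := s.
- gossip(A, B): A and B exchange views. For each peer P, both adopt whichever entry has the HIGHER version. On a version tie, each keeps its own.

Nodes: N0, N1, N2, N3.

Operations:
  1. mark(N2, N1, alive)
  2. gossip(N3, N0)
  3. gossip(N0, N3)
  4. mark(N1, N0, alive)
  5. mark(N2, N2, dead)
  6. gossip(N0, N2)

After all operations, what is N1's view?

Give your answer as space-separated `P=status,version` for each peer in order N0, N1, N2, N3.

Answer: N0=alive,1 N1=alive,0 N2=alive,0 N3=alive,0

Derivation:
Op 1: N2 marks N1=alive -> (alive,v1)
Op 2: gossip N3<->N0 -> N3.N0=(alive,v0) N3.N1=(alive,v0) N3.N2=(alive,v0) N3.N3=(alive,v0) | N0.N0=(alive,v0) N0.N1=(alive,v0) N0.N2=(alive,v0) N0.N3=(alive,v0)
Op 3: gossip N0<->N3 -> N0.N0=(alive,v0) N0.N1=(alive,v0) N0.N2=(alive,v0) N0.N3=(alive,v0) | N3.N0=(alive,v0) N3.N1=(alive,v0) N3.N2=(alive,v0) N3.N3=(alive,v0)
Op 4: N1 marks N0=alive -> (alive,v1)
Op 5: N2 marks N2=dead -> (dead,v1)
Op 6: gossip N0<->N2 -> N0.N0=(alive,v0) N0.N1=(alive,v1) N0.N2=(dead,v1) N0.N3=(alive,v0) | N2.N0=(alive,v0) N2.N1=(alive,v1) N2.N2=(dead,v1) N2.N3=(alive,v0)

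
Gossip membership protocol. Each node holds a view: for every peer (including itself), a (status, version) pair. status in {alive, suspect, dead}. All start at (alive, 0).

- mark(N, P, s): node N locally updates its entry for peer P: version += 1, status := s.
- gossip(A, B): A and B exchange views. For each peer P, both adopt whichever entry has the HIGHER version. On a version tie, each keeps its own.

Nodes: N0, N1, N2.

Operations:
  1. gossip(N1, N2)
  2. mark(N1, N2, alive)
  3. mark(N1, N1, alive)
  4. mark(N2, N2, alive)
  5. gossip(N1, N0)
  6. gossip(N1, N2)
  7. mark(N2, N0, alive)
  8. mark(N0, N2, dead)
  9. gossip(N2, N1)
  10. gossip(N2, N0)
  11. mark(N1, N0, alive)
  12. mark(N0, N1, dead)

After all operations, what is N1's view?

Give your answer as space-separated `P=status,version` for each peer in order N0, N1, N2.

Answer: N0=alive,2 N1=alive,1 N2=alive,1

Derivation:
Op 1: gossip N1<->N2 -> N1.N0=(alive,v0) N1.N1=(alive,v0) N1.N2=(alive,v0) | N2.N0=(alive,v0) N2.N1=(alive,v0) N2.N2=(alive,v0)
Op 2: N1 marks N2=alive -> (alive,v1)
Op 3: N1 marks N1=alive -> (alive,v1)
Op 4: N2 marks N2=alive -> (alive,v1)
Op 5: gossip N1<->N0 -> N1.N0=(alive,v0) N1.N1=(alive,v1) N1.N2=(alive,v1) | N0.N0=(alive,v0) N0.N1=(alive,v1) N0.N2=(alive,v1)
Op 6: gossip N1<->N2 -> N1.N0=(alive,v0) N1.N1=(alive,v1) N1.N2=(alive,v1) | N2.N0=(alive,v0) N2.N1=(alive,v1) N2.N2=(alive,v1)
Op 7: N2 marks N0=alive -> (alive,v1)
Op 8: N0 marks N2=dead -> (dead,v2)
Op 9: gossip N2<->N1 -> N2.N0=(alive,v1) N2.N1=(alive,v1) N2.N2=(alive,v1) | N1.N0=(alive,v1) N1.N1=(alive,v1) N1.N2=(alive,v1)
Op 10: gossip N2<->N0 -> N2.N0=(alive,v1) N2.N1=(alive,v1) N2.N2=(dead,v2) | N0.N0=(alive,v1) N0.N1=(alive,v1) N0.N2=(dead,v2)
Op 11: N1 marks N0=alive -> (alive,v2)
Op 12: N0 marks N1=dead -> (dead,v2)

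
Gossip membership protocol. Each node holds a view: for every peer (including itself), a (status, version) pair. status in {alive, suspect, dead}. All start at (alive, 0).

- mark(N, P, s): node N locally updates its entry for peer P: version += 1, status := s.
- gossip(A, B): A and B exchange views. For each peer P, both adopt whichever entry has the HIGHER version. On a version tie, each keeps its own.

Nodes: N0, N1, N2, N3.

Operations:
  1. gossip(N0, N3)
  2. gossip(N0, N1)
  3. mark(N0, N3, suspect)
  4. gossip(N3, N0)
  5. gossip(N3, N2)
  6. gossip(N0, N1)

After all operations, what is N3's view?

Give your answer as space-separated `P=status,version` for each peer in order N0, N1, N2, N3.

Answer: N0=alive,0 N1=alive,0 N2=alive,0 N3=suspect,1

Derivation:
Op 1: gossip N0<->N3 -> N0.N0=(alive,v0) N0.N1=(alive,v0) N0.N2=(alive,v0) N0.N3=(alive,v0) | N3.N0=(alive,v0) N3.N1=(alive,v0) N3.N2=(alive,v0) N3.N3=(alive,v0)
Op 2: gossip N0<->N1 -> N0.N0=(alive,v0) N0.N1=(alive,v0) N0.N2=(alive,v0) N0.N3=(alive,v0) | N1.N0=(alive,v0) N1.N1=(alive,v0) N1.N2=(alive,v0) N1.N3=(alive,v0)
Op 3: N0 marks N3=suspect -> (suspect,v1)
Op 4: gossip N3<->N0 -> N3.N0=(alive,v0) N3.N1=(alive,v0) N3.N2=(alive,v0) N3.N3=(suspect,v1) | N0.N0=(alive,v0) N0.N1=(alive,v0) N0.N2=(alive,v0) N0.N3=(suspect,v1)
Op 5: gossip N3<->N2 -> N3.N0=(alive,v0) N3.N1=(alive,v0) N3.N2=(alive,v0) N3.N3=(suspect,v1) | N2.N0=(alive,v0) N2.N1=(alive,v0) N2.N2=(alive,v0) N2.N3=(suspect,v1)
Op 6: gossip N0<->N1 -> N0.N0=(alive,v0) N0.N1=(alive,v0) N0.N2=(alive,v0) N0.N3=(suspect,v1) | N1.N0=(alive,v0) N1.N1=(alive,v0) N1.N2=(alive,v0) N1.N3=(suspect,v1)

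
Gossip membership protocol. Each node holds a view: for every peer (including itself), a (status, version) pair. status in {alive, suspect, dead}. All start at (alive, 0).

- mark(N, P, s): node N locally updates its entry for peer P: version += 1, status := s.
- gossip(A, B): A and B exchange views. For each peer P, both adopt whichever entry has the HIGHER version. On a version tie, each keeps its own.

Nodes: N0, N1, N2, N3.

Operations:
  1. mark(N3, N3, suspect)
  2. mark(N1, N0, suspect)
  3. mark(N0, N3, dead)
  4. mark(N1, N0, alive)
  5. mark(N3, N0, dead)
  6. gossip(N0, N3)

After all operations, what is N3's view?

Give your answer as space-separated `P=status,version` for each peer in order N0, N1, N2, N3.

Answer: N0=dead,1 N1=alive,0 N2=alive,0 N3=suspect,1

Derivation:
Op 1: N3 marks N3=suspect -> (suspect,v1)
Op 2: N1 marks N0=suspect -> (suspect,v1)
Op 3: N0 marks N3=dead -> (dead,v1)
Op 4: N1 marks N0=alive -> (alive,v2)
Op 5: N3 marks N0=dead -> (dead,v1)
Op 6: gossip N0<->N3 -> N0.N0=(dead,v1) N0.N1=(alive,v0) N0.N2=(alive,v0) N0.N3=(dead,v1) | N3.N0=(dead,v1) N3.N1=(alive,v0) N3.N2=(alive,v0) N3.N3=(suspect,v1)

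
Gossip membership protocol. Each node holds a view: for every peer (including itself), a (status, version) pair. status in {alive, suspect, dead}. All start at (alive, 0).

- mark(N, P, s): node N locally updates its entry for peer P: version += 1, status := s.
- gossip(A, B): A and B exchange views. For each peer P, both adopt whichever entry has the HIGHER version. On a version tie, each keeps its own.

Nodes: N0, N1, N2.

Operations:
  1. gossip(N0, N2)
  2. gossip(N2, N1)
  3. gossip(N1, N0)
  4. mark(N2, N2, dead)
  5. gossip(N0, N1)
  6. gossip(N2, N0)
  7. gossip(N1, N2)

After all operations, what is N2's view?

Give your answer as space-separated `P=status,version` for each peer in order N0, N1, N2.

Op 1: gossip N0<->N2 -> N0.N0=(alive,v0) N0.N1=(alive,v0) N0.N2=(alive,v0) | N2.N0=(alive,v0) N2.N1=(alive,v0) N2.N2=(alive,v0)
Op 2: gossip N2<->N1 -> N2.N0=(alive,v0) N2.N1=(alive,v0) N2.N2=(alive,v0) | N1.N0=(alive,v0) N1.N1=(alive,v0) N1.N2=(alive,v0)
Op 3: gossip N1<->N0 -> N1.N0=(alive,v0) N1.N1=(alive,v0) N1.N2=(alive,v0) | N0.N0=(alive,v0) N0.N1=(alive,v0) N0.N2=(alive,v0)
Op 4: N2 marks N2=dead -> (dead,v1)
Op 5: gossip N0<->N1 -> N0.N0=(alive,v0) N0.N1=(alive,v0) N0.N2=(alive,v0) | N1.N0=(alive,v0) N1.N1=(alive,v0) N1.N2=(alive,v0)
Op 6: gossip N2<->N0 -> N2.N0=(alive,v0) N2.N1=(alive,v0) N2.N2=(dead,v1) | N0.N0=(alive,v0) N0.N1=(alive,v0) N0.N2=(dead,v1)
Op 7: gossip N1<->N2 -> N1.N0=(alive,v0) N1.N1=(alive,v0) N1.N2=(dead,v1) | N2.N0=(alive,v0) N2.N1=(alive,v0) N2.N2=(dead,v1)

Answer: N0=alive,0 N1=alive,0 N2=dead,1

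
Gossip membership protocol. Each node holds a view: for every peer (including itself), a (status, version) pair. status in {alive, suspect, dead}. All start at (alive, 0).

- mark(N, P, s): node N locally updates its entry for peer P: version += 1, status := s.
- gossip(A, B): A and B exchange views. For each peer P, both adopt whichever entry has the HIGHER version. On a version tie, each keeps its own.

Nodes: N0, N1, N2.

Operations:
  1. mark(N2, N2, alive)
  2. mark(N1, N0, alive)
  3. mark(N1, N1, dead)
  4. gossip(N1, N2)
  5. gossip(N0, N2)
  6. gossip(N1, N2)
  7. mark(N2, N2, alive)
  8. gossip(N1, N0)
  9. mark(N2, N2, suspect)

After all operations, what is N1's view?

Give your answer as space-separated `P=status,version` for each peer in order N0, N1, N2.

Op 1: N2 marks N2=alive -> (alive,v1)
Op 2: N1 marks N0=alive -> (alive,v1)
Op 3: N1 marks N1=dead -> (dead,v1)
Op 4: gossip N1<->N2 -> N1.N0=(alive,v1) N1.N1=(dead,v1) N1.N2=(alive,v1) | N2.N0=(alive,v1) N2.N1=(dead,v1) N2.N2=(alive,v1)
Op 5: gossip N0<->N2 -> N0.N0=(alive,v1) N0.N1=(dead,v1) N0.N2=(alive,v1) | N2.N0=(alive,v1) N2.N1=(dead,v1) N2.N2=(alive,v1)
Op 6: gossip N1<->N2 -> N1.N0=(alive,v1) N1.N1=(dead,v1) N1.N2=(alive,v1) | N2.N0=(alive,v1) N2.N1=(dead,v1) N2.N2=(alive,v1)
Op 7: N2 marks N2=alive -> (alive,v2)
Op 8: gossip N1<->N0 -> N1.N0=(alive,v1) N1.N1=(dead,v1) N1.N2=(alive,v1) | N0.N0=(alive,v1) N0.N1=(dead,v1) N0.N2=(alive,v1)
Op 9: N2 marks N2=suspect -> (suspect,v3)

Answer: N0=alive,1 N1=dead,1 N2=alive,1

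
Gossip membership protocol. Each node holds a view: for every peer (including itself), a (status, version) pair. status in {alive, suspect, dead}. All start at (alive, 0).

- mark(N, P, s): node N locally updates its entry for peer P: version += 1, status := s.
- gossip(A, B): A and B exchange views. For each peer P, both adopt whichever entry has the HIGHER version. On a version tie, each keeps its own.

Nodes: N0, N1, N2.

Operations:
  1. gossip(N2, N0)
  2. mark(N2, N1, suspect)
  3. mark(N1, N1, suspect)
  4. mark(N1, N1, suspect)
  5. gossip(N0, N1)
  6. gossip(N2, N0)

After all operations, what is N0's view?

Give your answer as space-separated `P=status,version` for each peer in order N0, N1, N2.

Answer: N0=alive,0 N1=suspect,2 N2=alive,0

Derivation:
Op 1: gossip N2<->N0 -> N2.N0=(alive,v0) N2.N1=(alive,v0) N2.N2=(alive,v0) | N0.N0=(alive,v0) N0.N1=(alive,v0) N0.N2=(alive,v0)
Op 2: N2 marks N1=suspect -> (suspect,v1)
Op 3: N1 marks N1=suspect -> (suspect,v1)
Op 4: N1 marks N1=suspect -> (suspect,v2)
Op 5: gossip N0<->N1 -> N0.N0=(alive,v0) N0.N1=(suspect,v2) N0.N2=(alive,v0) | N1.N0=(alive,v0) N1.N1=(suspect,v2) N1.N2=(alive,v0)
Op 6: gossip N2<->N0 -> N2.N0=(alive,v0) N2.N1=(suspect,v2) N2.N2=(alive,v0) | N0.N0=(alive,v0) N0.N1=(suspect,v2) N0.N2=(alive,v0)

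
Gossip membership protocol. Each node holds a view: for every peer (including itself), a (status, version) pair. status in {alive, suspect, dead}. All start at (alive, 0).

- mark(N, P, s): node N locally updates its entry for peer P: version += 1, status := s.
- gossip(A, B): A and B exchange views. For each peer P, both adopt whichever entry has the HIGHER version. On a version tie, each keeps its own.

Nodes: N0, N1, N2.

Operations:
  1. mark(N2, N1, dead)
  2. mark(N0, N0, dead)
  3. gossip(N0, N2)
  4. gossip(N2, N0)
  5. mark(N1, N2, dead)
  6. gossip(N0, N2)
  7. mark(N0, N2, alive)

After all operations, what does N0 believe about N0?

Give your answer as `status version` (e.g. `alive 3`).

Op 1: N2 marks N1=dead -> (dead,v1)
Op 2: N0 marks N0=dead -> (dead,v1)
Op 3: gossip N0<->N2 -> N0.N0=(dead,v1) N0.N1=(dead,v1) N0.N2=(alive,v0) | N2.N0=(dead,v1) N2.N1=(dead,v1) N2.N2=(alive,v0)
Op 4: gossip N2<->N0 -> N2.N0=(dead,v1) N2.N1=(dead,v1) N2.N2=(alive,v0) | N0.N0=(dead,v1) N0.N1=(dead,v1) N0.N2=(alive,v0)
Op 5: N1 marks N2=dead -> (dead,v1)
Op 6: gossip N0<->N2 -> N0.N0=(dead,v1) N0.N1=(dead,v1) N0.N2=(alive,v0) | N2.N0=(dead,v1) N2.N1=(dead,v1) N2.N2=(alive,v0)
Op 7: N0 marks N2=alive -> (alive,v1)

Answer: dead 1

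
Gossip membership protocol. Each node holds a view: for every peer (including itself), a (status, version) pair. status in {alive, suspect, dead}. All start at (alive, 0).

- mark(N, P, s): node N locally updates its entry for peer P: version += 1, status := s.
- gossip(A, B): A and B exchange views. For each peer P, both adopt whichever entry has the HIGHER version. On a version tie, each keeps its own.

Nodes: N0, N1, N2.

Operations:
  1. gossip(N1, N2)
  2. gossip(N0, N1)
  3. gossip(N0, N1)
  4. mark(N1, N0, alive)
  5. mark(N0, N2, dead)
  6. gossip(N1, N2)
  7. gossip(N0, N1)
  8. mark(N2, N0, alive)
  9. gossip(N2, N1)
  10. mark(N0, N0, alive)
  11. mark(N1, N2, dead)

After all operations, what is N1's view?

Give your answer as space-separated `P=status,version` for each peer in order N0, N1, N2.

Answer: N0=alive,2 N1=alive,0 N2=dead,2

Derivation:
Op 1: gossip N1<->N2 -> N1.N0=(alive,v0) N1.N1=(alive,v0) N1.N2=(alive,v0) | N2.N0=(alive,v0) N2.N1=(alive,v0) N2.N2=(alive,v0)
Op 2: gossip N0<->N1 -> N0.N0=(alive,v0) N0.N1=(alive,v0) N0.N2=(alive,v0) | N1.N0=(alive,v0) N1.N1=(alive,v0) N1.N2=(alive,v0)
Op 3: gossip N0<->N1 -> N0.N0=(alive,v0) N0.N1=(alive,v0) N0.N2=(alive,v0) | N1.N0=(alive,v0) N1.N1=(alive,v0) N1.N2=(alive,v0)
Op 4: N1 marks N0=alive -> (alive,v1)
Op 5: N0 marks N2=dead -> (dead,v1)
Op 6: gossip N1<->N2 -> N1.N0=(alive,v1) N1.N1=(alive,v0) N1.N2=(alive,v0) | N2.N0=(alive,v1) N2.N1=(alive,v0) N2.N2=(alive,v0)
Op 7: gossip N0<->N1 -> N0.N0=(alive,v1) N0.N1=(alive,v0) N0.N2=(dead,v1) | N1.N0=(alive,v1) N1.N1=(alive,v0) N1.N2=(dead,v1)
Op 8: N2 marks N0=alive -> (alive,v2)
Op 9: gossip N2<->N1 -> N2.N0=(alive,v2) N2.N1=(alive,v0) N2.N2=(dead,v1) | N1.N0=(alive,v2) N1.N1=(alive,v0) N1.N2=(dead,v1)
Op 10: N0 marks N0=alive -> (alive,v2)
Op 11: N1 marks N2=dead -> (dead,v2)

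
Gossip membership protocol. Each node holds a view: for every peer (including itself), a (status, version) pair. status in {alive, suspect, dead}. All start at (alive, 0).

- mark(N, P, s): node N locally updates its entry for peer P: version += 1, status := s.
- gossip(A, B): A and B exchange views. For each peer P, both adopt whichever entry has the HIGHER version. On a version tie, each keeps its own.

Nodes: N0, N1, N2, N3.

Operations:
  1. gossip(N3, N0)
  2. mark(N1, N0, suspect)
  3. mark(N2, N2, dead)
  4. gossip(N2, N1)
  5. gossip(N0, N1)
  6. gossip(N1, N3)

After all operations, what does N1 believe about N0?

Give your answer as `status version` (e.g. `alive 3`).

Op 1: gossip N3<->N0 -> N3.N0=(alive,v0) N3.N1=(alive,v0) N3.N2=(alive,v0) N3.N3=(alive,v0) | N0.N0=(alive,v0) N0.N1=(alive,v0) N0.N2=(alive,v0) N0.N3=(alive,v0)
Op 2: N1 marks N0=suspect -> (suspect,v1)
Op 3: N2 marks N2=dead -> (dead,v1)
Op 4: gossip N2<->N1 -> N2.N0=(suspect,v1) N2.N1=(alive,v0) N2.N2=(dead,v1) N2.N3=(alive,v0) | N1.N0=(suspect,v1) N1.N1=(alive,v0) N1.N2=(dead,v1) N1.N3=(alive,v0)
Op 5: gossip N0<->N1 -> N0.N0=(suspect,v1) N0.N1=(alive,v0) N0.N2=(dead,v1) N0.N3=(alive,v0) | N1.N0=(suspect,v1) N1.N1=(alive,v0) N1.N2=(dead,v1) N1.N3=(alive,v0)
Op 6: gossip N1<->N3 -> N1.N0=(suspect,v1) N1.N1=(alive,v0) N1.N2=(dead,v1) N1.N3=(alive,v0) | N3.N0=(suspect,v1) N3.N1=(alive,v0) N3.N2=(dead,v1) N3.N3=(alive,v0)

Answer: suspect 1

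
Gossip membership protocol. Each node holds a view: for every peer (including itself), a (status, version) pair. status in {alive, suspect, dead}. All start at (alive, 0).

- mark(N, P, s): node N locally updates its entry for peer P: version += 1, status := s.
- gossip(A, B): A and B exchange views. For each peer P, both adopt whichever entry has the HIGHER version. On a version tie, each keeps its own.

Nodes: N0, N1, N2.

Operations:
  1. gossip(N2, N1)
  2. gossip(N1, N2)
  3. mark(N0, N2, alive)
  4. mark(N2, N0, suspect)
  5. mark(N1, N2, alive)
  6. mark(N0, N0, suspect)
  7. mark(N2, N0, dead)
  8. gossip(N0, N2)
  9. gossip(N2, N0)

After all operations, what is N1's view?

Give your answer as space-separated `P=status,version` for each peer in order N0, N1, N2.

Answer: N0=alive,0 N1=alive,0 N2=alive,1

Derivation:
Op 1: gossip N2<->N1 -> N2.N0=(alive,v0) N2.N1=(alive,v0) N2.N2=(alive,v0) | N1.N0=(alive,v0) N1.N1=(alive,v0) N1.N2=(alive,v0)
Op 2: gossip N1<->N2 -> N1.N0=(alive,v0) N1.N1=(alive,v0) N1.N2=(alive,v0) | N2.N0=(alive,v0) N2.N1=(alive,v0) N2.N2=(alive,v0)
Op 3: N0 marks N2=alive -> (alive,v1)
Op 4: N2 marks N0=suspect -> (suspect,v1)
Op 5: N1 marks N2=alive -> (alive,v1)
Op 6: N0 marks N0=suspect -> (suspect,v1)
Op 7: N2 marks N0=dead -> (dead,v2)
Op 8: gossip N0<->N2 -> N0.N0=(dead,v2) N0.N1=(alive,v0) N0.N2=(alive,v1) | N2.N0=(dead,v2) N2.N1=(alive,v0) N2.N2=(alive,v1)
Op 9: gossip N2<->N0 -> N2.N0=(dead,v2) N2.N1=(alive,v0) N2.N2=(alive,v1) | N0.N0=(dead,v2) N0.N1=(alive,v0) N0.N2=(alive,v1)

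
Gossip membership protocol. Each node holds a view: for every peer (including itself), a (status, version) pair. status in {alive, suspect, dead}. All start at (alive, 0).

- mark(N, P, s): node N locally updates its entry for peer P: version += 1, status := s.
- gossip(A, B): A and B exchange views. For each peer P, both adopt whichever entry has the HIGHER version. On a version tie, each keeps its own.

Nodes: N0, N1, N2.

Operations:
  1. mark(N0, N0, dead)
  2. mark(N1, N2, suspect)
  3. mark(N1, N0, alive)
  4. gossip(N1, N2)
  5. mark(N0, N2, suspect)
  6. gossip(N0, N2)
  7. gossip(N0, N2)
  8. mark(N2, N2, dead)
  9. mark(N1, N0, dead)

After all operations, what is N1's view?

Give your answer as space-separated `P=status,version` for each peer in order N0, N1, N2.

Op 1: N0 marks N0=dead -> (dead,v1)
Op 2: N1 marks N2=suspect -> (suspect,v1)
Op 3: N1 marks N0=alive -> (alive,v1)
Op 4: gossip N1<->N2 -> N1.N0=(alive,v1) N1.N1=(alive,v0) N1.N2=(suspect,v1) | N2.N0=(alive,v1) N2.N1=(alive,v0) N2.N2=(suspect,v1)
Op 5: N0 marks N2=suspect -> (suspect,v1)
Op 6: gossip N0<->N2 -> N0.N0=(dead,v1) N0.N1=(alive,v0) N0.N2=(suspect,v1) | N2.N0=(alive,v1) N2.N1=(alive,v0) N2.N2=(suspect,v1)
Op 7: gossip N0<->N2 -> N0.N0=(dead,v1) N0.N1=(alive,v0) N0.N2=(suspect,v1) | N2.N0=(alive,v1) N2.N1=(alive,v0) N2.N2=(suspect,v1)
Op 8: N2 marks N2=dead -> (dead,v2)
Op 9: N1 marks N0=dead -> (dead,v2)

Answer: N0=dead,2 N1=alive,0 N2=suspect,1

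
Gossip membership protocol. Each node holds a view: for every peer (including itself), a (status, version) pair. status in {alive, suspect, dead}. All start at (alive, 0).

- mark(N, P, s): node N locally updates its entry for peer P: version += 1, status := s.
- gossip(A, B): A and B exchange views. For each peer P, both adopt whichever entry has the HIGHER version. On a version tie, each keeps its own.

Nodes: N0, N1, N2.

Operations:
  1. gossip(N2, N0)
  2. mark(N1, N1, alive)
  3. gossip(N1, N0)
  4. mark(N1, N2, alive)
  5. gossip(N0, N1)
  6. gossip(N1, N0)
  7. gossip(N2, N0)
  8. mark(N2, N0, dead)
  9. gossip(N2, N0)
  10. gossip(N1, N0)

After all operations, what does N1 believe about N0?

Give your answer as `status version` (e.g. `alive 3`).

Op 1: gossip N2<->N0 -> N2.N0=(alive,v0) N2.N1=(alive,v0) N2.N2=(alive,v0) | N0.N0=(alive,v0) N0.N1=(alive,v0) N0.N2=(alive,v0)
Op 2: N1 marks N1=alive -> (alive,v1)
Op 3: gossip N1<->N0 -> N1.N0=(alive,v0) N1.N1=(alive,v1) N1.N2=(alive,v0) | N0.N0=(alive,v0) N0.N1=(alive,v1) N0.N2=(alive,v0)
Op 4: N1 marks N2=alive -> (alive,v1)
Op 5: gossip N0<->N1 -> N0.N0=(alive,v0) N0.N1=(alive,v1) N0.N2=(alive,v1) | N1.N0=(alive,v0) N1.N1=(alive,v1) N1.N2=(alive,v1)
Op 6: gossip N1<->N0 -> N1.N0=(alive,v0) N1.N1=(alive,v1) N1.N2=(alive,v1) | N0.N0=(alive,v0) N0.N1=(alive,v1) N0.N2=(alive,v1)
Op 7: gossip N2<->N0 -> N2.N0=(alive,v0) N2.N1=(alive,v1) N2.N2=(alive,v1) | N0.N0=(alive,v0) N0.N1=(alive,v1) N0.N2=(alive,v1)
Op 8: N2 marks N0=dead -> (dead,v1)
Op 9: gossip N2<->N0 -> N2.N0=(dead,v1) N2.N1=(alive,v1) N2.N2=(alive,v1) | N0.N0=(dead,v1) N0.N1=(alive,v1) N0.N2=(alive,v1)
Op 10: gossip N1<->N0 -> N1.N0=(dead,v1) N1.N1=(alive,v1) N1.N2=(alive,v1) | N0.N0=(dead,v1) N0.N1=(alive,v1) N0.N2=(alive,v1)

Answer: dead 1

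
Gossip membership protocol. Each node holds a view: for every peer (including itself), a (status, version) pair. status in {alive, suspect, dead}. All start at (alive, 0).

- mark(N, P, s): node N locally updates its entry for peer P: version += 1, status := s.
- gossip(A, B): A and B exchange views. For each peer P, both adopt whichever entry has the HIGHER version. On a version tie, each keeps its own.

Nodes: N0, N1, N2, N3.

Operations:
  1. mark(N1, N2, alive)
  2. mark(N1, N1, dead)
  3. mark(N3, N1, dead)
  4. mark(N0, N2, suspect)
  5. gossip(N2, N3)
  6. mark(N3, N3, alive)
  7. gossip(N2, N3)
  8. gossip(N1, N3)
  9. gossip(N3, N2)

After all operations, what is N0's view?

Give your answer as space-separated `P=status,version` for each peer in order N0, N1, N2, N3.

Op 1: N1 marks N2=alive -> (alive,v1)
Op 2: N1 marks N1=dead -> (dead,v1)
Op 3: N3 marks N1=dead -> (dead,v1)
Op 4: N0 marks N2=suspect -> (suspect,v1)
Op 5: gossip N2<->N3 -> N2.N0=(alive,v0) N2.N1=(dead,v1) N2.N2=(alive,v0) N2.N3=(alive,v0) | N3.N0=(alive,v0) N3.N1=(dead,v1) N3.N2=(alive,v0) N3.N3=(alive,v0)
Op 6: N3 marks N3=alive -> (alive,v1)
Op 7: gossip N2<->N3 -> N2.N0=(alive,v0) N2.N1=(dead,v1) N2.N2=(alive,v0) N2.N3=(alive,v1) | N3.N0=(alive,v0) N3.N1=(dead,v1) N3.N2=(alive,v0) N3.N3=(alive,v1)
Op 8: gossip N1<->N3 -> N1.N0=(alive,v0) N1.N1=(dead,v1) N1.N2=(alive,v1) N1.N3=(alive,v1) | N3.N0=(alive,v0) N3.N1=(dead,v1) N3.N2=(alive,v1) N3.N3=(alive,v1)
Op 9: gossip N3<->N2 -> N3.N0=(alive,v0) N3.N1=(dead,v1) N3.N2=(alive,v1) N3.N3=(alive,v1) | N2.N0=(alive,v0) N2.N1=(dead,v1) N2.N2=(alive,v1) N2.N3=(alive,v1)

Answer: N0=alive,0 N1=alive,0 N2=suspect,1 N3=alive,0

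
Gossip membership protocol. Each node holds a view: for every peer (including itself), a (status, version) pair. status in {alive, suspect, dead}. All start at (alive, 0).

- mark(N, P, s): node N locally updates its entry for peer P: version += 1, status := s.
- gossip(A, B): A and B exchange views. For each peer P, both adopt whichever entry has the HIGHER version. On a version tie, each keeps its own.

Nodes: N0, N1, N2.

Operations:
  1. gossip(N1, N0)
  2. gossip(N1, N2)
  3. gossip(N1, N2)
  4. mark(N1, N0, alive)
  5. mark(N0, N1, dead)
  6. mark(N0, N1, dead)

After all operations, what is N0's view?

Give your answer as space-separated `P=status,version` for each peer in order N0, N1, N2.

Answer: N0=alive,0 N1=dead,2 N2=alive,0

Derivation:
Op 1: gossip N1<->N0 -> N1.N0=(alive,v0) N1.N1=(alive,v0) N1.N2=(alive,v0) | N0.N0=(alive,v0) N0.N1=(alive,v0) N0.N2=(alive,v0)
Op 2: gossip N1<->N2 -> N1.N0=(alive,v0) N1.N1=(alive,v0) N1.N2=(alive,v0) | N2.N0=(alive,v0) N2.N1=(alive,v0) N2.N2=(alive,v0)
Op 3: gossip N1<->N2 -> N1.N0=(alive,v0) N1.N1=(alive,v0) N1.N2=(alive,v0) | N2.N0=(alive,v0) N2.N1=(alive,v0) N2.N2=(alive,v0)
Op 4: N1 marks N0=alive -> (alive,v1)
Op 5: N0 marks N1=dead -> (dead,v1)
Op 6: N0 marks N1=dead -> (dead,v2)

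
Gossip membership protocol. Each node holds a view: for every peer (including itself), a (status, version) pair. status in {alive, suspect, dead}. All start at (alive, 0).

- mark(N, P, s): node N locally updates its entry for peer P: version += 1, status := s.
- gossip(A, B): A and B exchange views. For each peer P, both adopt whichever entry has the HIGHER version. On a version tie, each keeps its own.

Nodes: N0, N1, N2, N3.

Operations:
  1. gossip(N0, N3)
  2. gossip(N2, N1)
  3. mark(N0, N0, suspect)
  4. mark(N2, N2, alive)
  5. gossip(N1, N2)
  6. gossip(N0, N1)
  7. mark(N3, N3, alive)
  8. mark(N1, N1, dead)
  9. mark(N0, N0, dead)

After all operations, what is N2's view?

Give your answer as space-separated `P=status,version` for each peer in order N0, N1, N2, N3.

Answer: N0=alive,0 N1=alive,0 N2=alive,1 N3=alive,0

Derivation:
Op 1: gossip N0<->N3 -> N0.N0=(alive,v0) N0.N1=(alive,v0) N0.N2=(alive,v0) N0.N3=(alive,v0) | N3.N0=(alive,v0) N3.N1=(alive,v0) N3.N2=(alive,v0) N3.N3=(alive,v0)
Op 2: gossip N2<->N1 -> N2.N0=(alive,v0) N2.N1=(alive,v0) N2.N2=(alive,v0) N2.N3=(alive,v0) | N1.N0=(alive,v0) N1.N1=(alive,v0) N1.N2=(alive,v0) N1.N3=(alive,v0)
Op 3: N0 marks N0=suspect -> (suspect,v1)
Op 4: N2 marks N2=alive -> (alive,v1)
Op 5: gossip N1<->N2 -> N1.N0=(alive,v0) N1.N1=(alive,v0) N1.N2=(alive,v1) N1.N3=(alive,v0) | N2.N0=(alive,v0) N2.N1=(alive,v0) N2.N2=(alive,v1) N2.N3=(alive,v0)
Op 6: gossip N0<->N1 -> N0.N0=(suspect,v1) N0.N1=(alive,v0) N0.N2=(alive,v1) N0.N3=(alive,v0) | N1.N0=(suspect,v1) N1.N1=(alive,v0) N1.N2=(alive,v1) N1.N3=(alive,v0)
Op 7: N3 marks N3=alive -> (alive,v1)
Op 8: N1 marks N1=dead -> (dead,v1)
Op 9: N0 marks N0=dead -> (dead,v2)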